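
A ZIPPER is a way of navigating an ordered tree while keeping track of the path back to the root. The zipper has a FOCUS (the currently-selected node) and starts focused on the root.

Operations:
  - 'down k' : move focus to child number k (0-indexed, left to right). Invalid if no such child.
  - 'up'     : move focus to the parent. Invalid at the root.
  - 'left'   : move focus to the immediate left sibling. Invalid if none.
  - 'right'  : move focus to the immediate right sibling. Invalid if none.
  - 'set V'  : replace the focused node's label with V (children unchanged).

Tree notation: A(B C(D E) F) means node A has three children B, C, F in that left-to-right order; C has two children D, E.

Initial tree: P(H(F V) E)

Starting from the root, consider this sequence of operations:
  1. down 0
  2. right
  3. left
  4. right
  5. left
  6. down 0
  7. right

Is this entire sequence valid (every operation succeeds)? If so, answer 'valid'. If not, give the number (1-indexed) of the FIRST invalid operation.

Step 1 (down 0): focus=H path=0 depth=1 children=['F', 'V'] left=[] right=['E'] parent=P
Step 2 (right): focus=E path=1 depth=1 children=[] left=['H'] right=[] parent=P
Step 3 (left): focus=H path=0 depth=1 children=['F', 'V'] left=[] right=['E'] parent=P
Step 4 (right): focus=E path=1 depth=1 children=[] left=['H'] right=[] parent=P
Step 5 (left): focus=H path=0 depth=1 children=['F', 'V'] left=[] right=['E'] parent=P
Step 6 (down 0): focus=F path=0/0 depth=2 children=[] left=[] right=['V'] parent=H
Step 7 (right): focus=V path=0/1 depth=2 children=[] left=['F'] right=[] parent=H

Answer: valid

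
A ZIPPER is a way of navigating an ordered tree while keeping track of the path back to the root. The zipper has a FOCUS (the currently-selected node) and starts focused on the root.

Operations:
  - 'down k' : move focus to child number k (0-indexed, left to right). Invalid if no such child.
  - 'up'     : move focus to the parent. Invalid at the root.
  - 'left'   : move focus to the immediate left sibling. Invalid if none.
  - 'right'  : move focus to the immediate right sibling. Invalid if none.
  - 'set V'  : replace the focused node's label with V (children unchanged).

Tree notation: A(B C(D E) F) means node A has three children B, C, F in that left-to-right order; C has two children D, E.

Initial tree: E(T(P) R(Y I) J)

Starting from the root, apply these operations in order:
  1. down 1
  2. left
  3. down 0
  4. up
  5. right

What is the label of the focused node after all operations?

Answer: R

Derivation:
Step 1 (down 1): focus=R path=1 depth=1 children=['Y', 'I'] left=['T'] right=['J'] parent=E
Step 2 (left): focus=T path=0 depth=1 children=['P'] left=[] right=['R', 'J'] parent=E
Step 3 (down 0): focus=P path=0/0 depth=2 children=[] left=[] right=[] parent=T
Step 4 (up): focus=T path=0 depth=1 children=['P'] left=[] right=['R', 'J'] parent=E
Step 5 (right): focus=R path=1 depth=1 children=['Y', 'I'] left=['T'] right=['J'] parent=E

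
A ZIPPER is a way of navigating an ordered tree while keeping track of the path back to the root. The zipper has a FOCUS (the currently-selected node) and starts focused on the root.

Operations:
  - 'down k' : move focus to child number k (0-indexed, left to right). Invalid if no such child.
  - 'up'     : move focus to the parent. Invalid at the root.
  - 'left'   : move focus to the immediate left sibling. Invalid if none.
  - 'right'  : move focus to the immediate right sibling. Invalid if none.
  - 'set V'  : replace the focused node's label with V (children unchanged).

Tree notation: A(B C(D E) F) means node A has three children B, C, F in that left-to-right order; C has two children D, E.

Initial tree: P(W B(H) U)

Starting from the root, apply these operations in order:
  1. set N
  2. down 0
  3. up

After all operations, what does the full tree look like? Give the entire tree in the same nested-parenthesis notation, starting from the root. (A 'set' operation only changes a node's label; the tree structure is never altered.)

Answer: N(W B(H) U)

Derivation:
Step 1 (set N): focus=N path=root depth=0 children=['W', 'B', 'U'] (at root)
Step 2 (down 0): focus=W path=0 depth=1 children=[] left=[] right=['B', 'U'] parent=N
Step 3 (up): focus=N path=root depth=0 children=['W', 'B', 'U'] (at root)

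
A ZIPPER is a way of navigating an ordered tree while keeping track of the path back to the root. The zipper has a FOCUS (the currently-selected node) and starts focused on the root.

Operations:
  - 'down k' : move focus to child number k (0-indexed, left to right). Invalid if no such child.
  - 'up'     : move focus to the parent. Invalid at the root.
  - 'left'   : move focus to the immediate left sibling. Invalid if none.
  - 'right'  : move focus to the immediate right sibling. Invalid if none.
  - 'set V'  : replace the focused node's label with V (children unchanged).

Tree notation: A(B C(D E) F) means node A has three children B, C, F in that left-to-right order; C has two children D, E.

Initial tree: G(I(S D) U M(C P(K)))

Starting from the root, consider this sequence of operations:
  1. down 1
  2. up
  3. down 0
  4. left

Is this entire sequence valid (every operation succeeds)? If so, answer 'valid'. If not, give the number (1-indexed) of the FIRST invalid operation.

Answer: 4

Derivation:
Step 1 (down 1): focus=U path=1 depth=1 children=[] left=['I'] right=['M'] parent=G
Step 2 (up): focus=G path=root depth=0 children=['I', 'U', 'M'] (at root)
Step 3 (down 0): focus=I path=0 depth=1 children=['S', 'D'] left=[] right=['U', 'M'] parent=G
Step 4 (left): INVALID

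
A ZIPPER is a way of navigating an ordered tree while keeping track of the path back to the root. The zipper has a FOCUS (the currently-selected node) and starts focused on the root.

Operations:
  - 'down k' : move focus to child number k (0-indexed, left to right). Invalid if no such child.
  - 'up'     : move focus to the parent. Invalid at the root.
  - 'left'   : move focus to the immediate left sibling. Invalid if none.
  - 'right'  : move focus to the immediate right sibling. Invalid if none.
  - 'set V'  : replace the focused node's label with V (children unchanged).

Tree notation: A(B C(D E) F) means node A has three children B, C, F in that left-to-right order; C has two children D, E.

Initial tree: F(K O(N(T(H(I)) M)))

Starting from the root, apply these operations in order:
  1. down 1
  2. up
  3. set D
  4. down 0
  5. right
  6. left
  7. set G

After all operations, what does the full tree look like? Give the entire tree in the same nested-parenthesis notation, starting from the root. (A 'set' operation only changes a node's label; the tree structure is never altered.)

Step 1 (down 1): focus=O path=1 depth=1 children=['N'] left=['K'] right=[] parent=F
Step 2 (up): focus=F path=root depth=0 children=['K', 'O'] (at root)
Step 3 (set D): focus=D path=root depth=0 children=['K', 'O'] (at root)
Step 4 (down 0): focus=K path=0 depth=1 children=[] left=[] right=['O'] parent=D
Step 5 (right): focus=O path=1 depth=1 children=['N'] left=['K'] right=[] parent=D
Step 6 (left): focus=K path=0 depth=1 children=[] left=[] right=['O'] parent=D
Step 7 (set G): focus=G path=0 depth=1 children=[] left=[] right=['O'] parent=D

Answer: D(G O(N(T(H(I)) M)))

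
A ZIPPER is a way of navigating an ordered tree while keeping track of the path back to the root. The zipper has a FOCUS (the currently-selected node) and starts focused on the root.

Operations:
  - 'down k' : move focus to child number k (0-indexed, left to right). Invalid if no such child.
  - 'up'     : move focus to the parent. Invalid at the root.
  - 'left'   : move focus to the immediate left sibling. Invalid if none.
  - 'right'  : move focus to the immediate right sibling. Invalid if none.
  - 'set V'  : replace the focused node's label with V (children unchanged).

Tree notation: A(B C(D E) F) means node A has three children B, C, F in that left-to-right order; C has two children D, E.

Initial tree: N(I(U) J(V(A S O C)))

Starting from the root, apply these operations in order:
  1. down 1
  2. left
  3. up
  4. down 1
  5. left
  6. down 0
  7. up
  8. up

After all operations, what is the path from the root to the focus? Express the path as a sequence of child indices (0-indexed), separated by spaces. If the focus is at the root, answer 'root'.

Step 1 (down 1): focus=J path=1 depth=1 children=['V'] left=['I'] right=[] parent=N
Step 2 (left): focus=I path=0 depth=1 children=['U'] left=[] right=['J'] parent=N
Step 3 (up): focus=N path=root depth=0 children=['I', 'J'] (at root)
Step 4 (down 1): focus=J path=1 depth=1 children=['V'] left=['I'] right=[] parent=N
Step 5 (left): focus=I path=0 depth=1 children=['U'] left=[] right=['J'] parent=N
Step 6 (down 0): focus=U path=0/0 depth=2 children=[] left=[] right=[] parent=I
Step 7 (up): focus=I path=0 depth=1 children=['U'] left=[] right=['J'] parent=N
Step 8 (up): focus=N path=root depth=0 children=['I', 'J'] (at root)

Answer: root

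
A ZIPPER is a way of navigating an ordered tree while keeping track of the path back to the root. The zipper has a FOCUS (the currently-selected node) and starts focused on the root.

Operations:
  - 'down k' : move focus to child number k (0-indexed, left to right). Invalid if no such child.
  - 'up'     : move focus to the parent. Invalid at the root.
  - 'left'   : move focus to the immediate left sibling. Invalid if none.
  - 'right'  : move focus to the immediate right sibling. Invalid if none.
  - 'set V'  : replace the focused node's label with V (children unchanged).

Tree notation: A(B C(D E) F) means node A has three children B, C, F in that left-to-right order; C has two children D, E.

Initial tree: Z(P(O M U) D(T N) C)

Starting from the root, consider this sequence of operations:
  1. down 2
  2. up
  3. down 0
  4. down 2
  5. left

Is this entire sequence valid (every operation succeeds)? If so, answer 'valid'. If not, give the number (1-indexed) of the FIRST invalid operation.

Step 1 (down 2): focus=C path=2 depth=1 children=[] left=['P', 'D'] right=[] parent=Z
Step 2 (up): focus=Z path=root depth=0 children=['P', 'D', 'C'] (at root)
Step 3 (down 0): focus=P path=0 depth=1 children=['O', 'M', 'U'] left=[] right=['D', 'C'] parent=Z
Step 4 (down 2): focus=U path=0/2 depth=2 children=[] left=['O', 'M'] right=[] parent=P
Step 5 (left): focus=M path=0/1 depth=2 children=[] left=['O'] right=['U'] parent=P

Answer: valid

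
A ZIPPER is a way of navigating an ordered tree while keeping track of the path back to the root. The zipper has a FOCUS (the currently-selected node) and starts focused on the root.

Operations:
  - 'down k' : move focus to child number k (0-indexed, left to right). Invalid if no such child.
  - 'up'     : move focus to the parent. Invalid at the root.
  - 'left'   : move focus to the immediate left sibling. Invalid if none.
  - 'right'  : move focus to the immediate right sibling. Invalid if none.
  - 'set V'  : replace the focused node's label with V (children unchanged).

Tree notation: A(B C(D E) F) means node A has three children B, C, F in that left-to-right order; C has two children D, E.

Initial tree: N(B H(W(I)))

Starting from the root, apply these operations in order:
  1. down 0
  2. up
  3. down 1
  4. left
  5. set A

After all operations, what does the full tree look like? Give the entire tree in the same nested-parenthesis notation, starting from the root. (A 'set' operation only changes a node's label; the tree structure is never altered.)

Answer: N(A H(W(I)))

Derivation:
Step 1 (down 0): focus=B path=0 depth=1 children=[] left=[] right=['H'] parent=N
Step 2 (up): focus=N path=root depth=0 children=['B', 'H'] (at root)
Step 3 (down 1): focus=H path=1 depth=1 children=['W'] left=['B'] right=[] parent=N
Step 4 (left): focus=B path=0 depth=1 children=[] left=[] right=['H'] parent=N
Step 5 (set A): focus=A path=0 depth=1 children=[] left=[] right=['H'] parent=N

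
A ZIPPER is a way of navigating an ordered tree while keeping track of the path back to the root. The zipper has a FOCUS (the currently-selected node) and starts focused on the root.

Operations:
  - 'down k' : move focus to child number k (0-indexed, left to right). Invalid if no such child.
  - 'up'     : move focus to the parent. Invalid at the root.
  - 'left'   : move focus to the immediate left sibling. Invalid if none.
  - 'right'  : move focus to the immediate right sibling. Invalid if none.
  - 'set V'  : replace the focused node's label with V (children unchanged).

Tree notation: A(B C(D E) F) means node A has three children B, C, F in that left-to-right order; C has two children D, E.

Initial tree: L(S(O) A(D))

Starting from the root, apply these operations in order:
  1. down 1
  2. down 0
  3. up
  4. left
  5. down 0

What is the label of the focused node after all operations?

Step 1 (down 1): focus=A path=1 depth=1 children=['D'] left=['S'] right=[] parent=L
Step 2 (down 0): focus=D path=1/0 depth=2 children=[] left=[] right=[] parent=A
Step 3 (up): focus=A path=1 depth=1 children=['D'] left=['S'] right=[] parent=L
Step 4 (left): focus=S path=0 depth=1 children=['O'] left=[] right=['A'] parent=L
Step 5 (down 0): focus=O path=0/0 depth=2 children=[] left=[] right=[] parent=S

Answer: O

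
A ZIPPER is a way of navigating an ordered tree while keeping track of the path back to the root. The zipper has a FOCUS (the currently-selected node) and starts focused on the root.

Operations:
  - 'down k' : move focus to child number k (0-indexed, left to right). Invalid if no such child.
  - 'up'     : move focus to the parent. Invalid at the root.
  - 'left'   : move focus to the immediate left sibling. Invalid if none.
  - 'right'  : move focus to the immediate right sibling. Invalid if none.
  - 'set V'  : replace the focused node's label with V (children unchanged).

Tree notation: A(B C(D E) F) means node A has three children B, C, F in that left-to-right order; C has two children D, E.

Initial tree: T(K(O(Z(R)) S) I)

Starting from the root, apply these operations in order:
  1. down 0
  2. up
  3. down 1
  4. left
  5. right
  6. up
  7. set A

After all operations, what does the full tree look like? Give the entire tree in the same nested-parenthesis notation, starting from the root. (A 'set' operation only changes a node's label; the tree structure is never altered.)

Answer: A(K(O(Z(R)) S) I)

Derivation:
Step 1 (down 0): focus=K path=0 depth=1 children=['O', 'S'] left=[] right=['I'] parent=T
Step 2 (up): focus=T path=root depth=0 children=['K', 'I'] (at root)
Step 3 (down 1): focus=I path=1 depth=1 children=[] left=['K'] right=[] parent=T
Step 4 (left): focus=K path=0 depth=1 children=['O', 'S'] left=[] right=['I'] parent=T
Step 5 (right): focus=I path=1 depth=1 children=[] left=['K'] right=[] parent=T
Step 6 (up): focus=T path=root depth=0 children=['K', 'I'] (at root)
Step 7 (set A): focus=A path=root depth=0 children=['K', 'I'] (at root)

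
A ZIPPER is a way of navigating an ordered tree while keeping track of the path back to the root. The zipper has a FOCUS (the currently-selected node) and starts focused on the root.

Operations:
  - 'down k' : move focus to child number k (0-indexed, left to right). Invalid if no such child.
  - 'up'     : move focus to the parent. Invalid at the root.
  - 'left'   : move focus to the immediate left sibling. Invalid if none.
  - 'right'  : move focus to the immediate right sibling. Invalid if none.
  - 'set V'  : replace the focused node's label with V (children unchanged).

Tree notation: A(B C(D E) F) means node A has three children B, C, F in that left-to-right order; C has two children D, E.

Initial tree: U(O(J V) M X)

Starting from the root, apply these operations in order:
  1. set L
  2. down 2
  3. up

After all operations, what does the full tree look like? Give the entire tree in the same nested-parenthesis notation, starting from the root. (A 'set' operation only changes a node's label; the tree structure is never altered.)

Answer: L(O(J V) M X)

Derivation:
Step 1 (set L): focus=L path=root depth=0 children=['O', 'M', 'X'] (at root)
Step 2 (down 2): focus=X path=2 depth=1 children=[] left=['O', 'M'] right=[] parent=L
Step 3 (up): focus=L path=root depth=0 children=['O', 'M', 'X'] (at root)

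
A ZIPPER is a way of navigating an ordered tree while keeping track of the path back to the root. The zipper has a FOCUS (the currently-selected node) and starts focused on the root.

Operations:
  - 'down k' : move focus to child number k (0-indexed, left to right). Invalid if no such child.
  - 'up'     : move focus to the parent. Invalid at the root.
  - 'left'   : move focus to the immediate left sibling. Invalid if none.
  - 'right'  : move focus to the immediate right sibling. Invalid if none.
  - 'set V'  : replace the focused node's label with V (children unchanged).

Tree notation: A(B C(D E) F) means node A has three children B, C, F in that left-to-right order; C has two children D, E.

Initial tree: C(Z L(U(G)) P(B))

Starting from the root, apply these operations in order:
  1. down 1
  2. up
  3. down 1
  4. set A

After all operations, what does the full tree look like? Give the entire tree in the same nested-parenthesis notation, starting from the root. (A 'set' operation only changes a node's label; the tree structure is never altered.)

Answer: C(Z A(U(G)) P(B))

Derivation:
Step 1 (down 1): focus=L path=1 depth=1 children=['U'] left=['Z'] right=['P'] parent=C
Step 2 (up): focus=C path=root depth=0 children=['Z', 'L', 'P'] (at root)
Step 3 (down 1): focus=L path=1 depth=1 children=['U'] left=['Z'] right=['P'] parent=C
Step 4 (set A): focus=A path=1 depth=1 children=['U'] left=['Z'] right=['P'] parent=C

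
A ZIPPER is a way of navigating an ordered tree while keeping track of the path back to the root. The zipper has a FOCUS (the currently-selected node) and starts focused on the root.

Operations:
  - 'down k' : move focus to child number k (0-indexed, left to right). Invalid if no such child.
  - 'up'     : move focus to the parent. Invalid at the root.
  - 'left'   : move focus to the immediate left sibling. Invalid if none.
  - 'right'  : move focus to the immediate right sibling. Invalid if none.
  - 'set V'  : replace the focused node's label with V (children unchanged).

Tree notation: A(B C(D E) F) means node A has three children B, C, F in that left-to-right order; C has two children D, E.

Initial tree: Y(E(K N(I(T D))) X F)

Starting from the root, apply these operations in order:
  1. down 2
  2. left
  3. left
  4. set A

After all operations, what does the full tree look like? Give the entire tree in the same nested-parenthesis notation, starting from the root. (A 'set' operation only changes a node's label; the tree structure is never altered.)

Answer: Y(A(K N(I(T D))) X F)

Derivation:
Step 1 (down 2): focus=F path=2 depth=1 children=[] left=['E', 'X'] right=[] parent=Y
Step 2 (left): focus=X path=1 depth=1 children=[] left=['E'] right=['F'] parent=Y
Step 3 (left): focus=E path=0 depth=1 children=['K', 'N'] left=[] right=['X', 'F'] parent=Y
Step 4 (set A): focus=A path=0 depth=1 children=['K', 'N'] left=[] right=['X', 'F'] parent=Y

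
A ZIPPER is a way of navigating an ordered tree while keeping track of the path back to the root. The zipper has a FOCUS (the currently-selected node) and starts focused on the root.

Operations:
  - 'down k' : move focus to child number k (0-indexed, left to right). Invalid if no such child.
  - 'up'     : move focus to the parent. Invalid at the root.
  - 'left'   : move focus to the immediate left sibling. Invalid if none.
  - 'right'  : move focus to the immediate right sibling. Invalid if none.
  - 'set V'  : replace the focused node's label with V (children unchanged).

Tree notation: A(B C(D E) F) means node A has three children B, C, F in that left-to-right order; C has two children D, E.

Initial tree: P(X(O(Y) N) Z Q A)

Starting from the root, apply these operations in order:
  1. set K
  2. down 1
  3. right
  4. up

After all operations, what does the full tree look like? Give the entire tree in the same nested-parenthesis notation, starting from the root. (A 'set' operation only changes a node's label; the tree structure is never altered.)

Step 1 (set K): focus=K path=root depth=0 children=['X', 'Z', 'Q', 'A'] (at root)
Step 2 (down 1): focus=Z path=1 depth=1 children=[] left=['X'] right=['Q', 'A'] parent=K
Step 3 (right): focus=Q path=2 depth=1 children=[] left=['X', 'Z'] right=['A'] parent=K
Step 4 (up): focus=K path=root depth=0 children=['X', 'Z', 'Q', 'A'] (at root)

Answer: K(X(O(Y) N) Z Q A)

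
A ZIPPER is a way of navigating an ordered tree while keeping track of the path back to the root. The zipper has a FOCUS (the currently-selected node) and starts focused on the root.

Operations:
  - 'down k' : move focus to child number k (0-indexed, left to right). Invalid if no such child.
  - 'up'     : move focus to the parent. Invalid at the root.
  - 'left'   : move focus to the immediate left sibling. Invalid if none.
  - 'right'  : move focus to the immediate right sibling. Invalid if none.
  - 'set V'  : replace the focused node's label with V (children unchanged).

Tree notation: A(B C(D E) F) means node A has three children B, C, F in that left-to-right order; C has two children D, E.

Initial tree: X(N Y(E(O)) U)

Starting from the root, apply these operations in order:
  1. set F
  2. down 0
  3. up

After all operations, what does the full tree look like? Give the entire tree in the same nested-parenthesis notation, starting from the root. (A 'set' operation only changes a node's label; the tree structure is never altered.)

Answer: F(N Y(E(O)) U)

Derivation:
Step 1 (set F): focus=F path=root depth=0 children=['N', 'Y', 'U'] (at root)
Step 2 (down 0): focus=N path=0 depth=1 children=[] left=[] right=['Y', 'U'] parent=F
Step 3 (up): focus=F path=root depth=0 children=['N', 'Y', 'U'] (at root)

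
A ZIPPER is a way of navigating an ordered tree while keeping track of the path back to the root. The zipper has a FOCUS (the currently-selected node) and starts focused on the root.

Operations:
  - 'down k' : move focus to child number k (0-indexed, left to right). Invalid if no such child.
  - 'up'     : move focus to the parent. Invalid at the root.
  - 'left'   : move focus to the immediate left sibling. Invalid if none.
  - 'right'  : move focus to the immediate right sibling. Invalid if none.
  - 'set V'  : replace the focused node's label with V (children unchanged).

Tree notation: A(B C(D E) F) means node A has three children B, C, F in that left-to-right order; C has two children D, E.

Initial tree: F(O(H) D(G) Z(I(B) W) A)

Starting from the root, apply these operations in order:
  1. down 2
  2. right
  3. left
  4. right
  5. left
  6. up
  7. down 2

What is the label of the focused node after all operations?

Step 1 (down 2): focus=Z path=2 depth=1 children=['I', 'W'] left=['O', 'D'] right=['A'] parent=F
Step 2 (right): focus=A path=3 depth=1 children=[] left=['O', 'D', 'Z'] right=[] parent=F
Step 3 (left): focus=Z path=2 depth=1 children=['I', 'W'] left=['O', 'D'] right=['A'] parent=F
Step 4 (right): focus=A path=3 depth=1 children=[] left=['O', 'D', 'Z'] right=[] parent=F
Step 5 (left): focus=Z path=2 depth=1 children=['I', 'W'] left=['O', 'D'] right=['A'] parent=F
Step 6 (up): focus=F path=root depth=0 children=['O', 'D', 'Z', 'A'] (at root)
Step 7 (down 2): focus=Z path=2 depth=1 children=['I', 'W'] left=['O', 'D'] right=['A'] parent=F

Answer: Z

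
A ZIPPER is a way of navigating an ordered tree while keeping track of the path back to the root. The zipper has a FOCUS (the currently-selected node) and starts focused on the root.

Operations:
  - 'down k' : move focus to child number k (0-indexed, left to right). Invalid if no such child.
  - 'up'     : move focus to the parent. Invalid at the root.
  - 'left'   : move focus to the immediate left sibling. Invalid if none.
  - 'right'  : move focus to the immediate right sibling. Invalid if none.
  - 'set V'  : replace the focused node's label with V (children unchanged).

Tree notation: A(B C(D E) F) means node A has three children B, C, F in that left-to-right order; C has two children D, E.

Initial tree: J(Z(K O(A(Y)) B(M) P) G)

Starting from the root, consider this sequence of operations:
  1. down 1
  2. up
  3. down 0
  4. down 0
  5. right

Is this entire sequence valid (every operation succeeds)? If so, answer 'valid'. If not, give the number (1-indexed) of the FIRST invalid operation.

Answer: valid

Derivation:
Step 1 (down 1): focus=G path=1 depth=1 children=[] left=['Z'] right=[] parent=J
Step 2 (up): focus=J path=root depth=0 children=['Z', 'G'] (at root)
Step 3 (down 0): focus=Z path=0 depth=1 children=['K', 'O', 'B', 'P'] left=[] right=['G'] parent=J
Step 4 (down 0): focus=K path=0/0 depth=2 children=[] left=[] right=['O', 'B', 'P'] parent=Z
Step 5 (right): focus=O path=0/1 depth=2 children=['A'] left=['K'] right=['B', 'P'] parent=Z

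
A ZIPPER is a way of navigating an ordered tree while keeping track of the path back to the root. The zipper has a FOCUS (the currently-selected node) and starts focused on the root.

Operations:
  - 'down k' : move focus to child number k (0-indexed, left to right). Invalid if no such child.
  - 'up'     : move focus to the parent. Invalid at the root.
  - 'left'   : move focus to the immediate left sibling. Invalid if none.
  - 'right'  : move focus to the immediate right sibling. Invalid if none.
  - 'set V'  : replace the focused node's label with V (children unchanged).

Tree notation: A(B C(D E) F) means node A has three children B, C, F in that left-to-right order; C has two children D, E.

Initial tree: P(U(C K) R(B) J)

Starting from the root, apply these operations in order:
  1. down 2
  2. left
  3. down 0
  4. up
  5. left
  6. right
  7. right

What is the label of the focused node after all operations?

Step 1 (down 2): focus=J path=2 depth=1 children=[] left=['U', 'R'] right=[] parent=P
Step 2 (left): focus=R path=1 depth=1 children=['B'] left=['U'] right=['J'] parent=P
Step 3 (down 0): focus=B path=1/0 depth=2 children=[] left=[] right=[] parent=R
Step 4 (up): focus=R path=1 depth=1 children=['B'] left=['U'] right=['J'] parent=P
Step 5 (left): focus=U path=0 depth=1 children=['C', 'K'] left=[] right=['R', 'J'] parent=P
Step 6 (right): focus=R path=1 depth=1 children=['B'] left=['U'] right=['J'] parent=P
Step 7 (right): focus=J path=2 depth=1 children=[] left=['U', 'R'] right=[] parent=P

Answer: J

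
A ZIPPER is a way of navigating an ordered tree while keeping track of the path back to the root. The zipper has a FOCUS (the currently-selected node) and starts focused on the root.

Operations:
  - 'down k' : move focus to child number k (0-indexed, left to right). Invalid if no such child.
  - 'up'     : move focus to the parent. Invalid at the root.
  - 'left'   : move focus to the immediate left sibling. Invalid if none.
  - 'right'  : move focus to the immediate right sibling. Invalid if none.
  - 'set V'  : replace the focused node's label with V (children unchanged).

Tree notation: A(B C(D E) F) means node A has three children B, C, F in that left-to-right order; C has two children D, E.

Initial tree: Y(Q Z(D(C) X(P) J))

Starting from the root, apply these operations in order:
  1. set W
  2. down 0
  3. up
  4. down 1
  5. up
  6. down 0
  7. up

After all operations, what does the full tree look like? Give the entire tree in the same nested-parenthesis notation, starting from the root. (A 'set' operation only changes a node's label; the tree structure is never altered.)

Answer: W(Q Z(D(C) X(P) J))

Derivation:
Step 1 (set W): focus=W path=root depth=0 children=['Q', 'Z'] (at root)
Step 2 (down 0): focus=Q path=0 depth=1 children=[] left=[] right=['Z'] parent=W
Step 3 (up): focus=W path=root depth=0 children=['Q', 'Z'] (at root)
Step 4 (down 1): focus=Z path=1 depth=1 children=['D', 'X', 'J'] left=['Q'] right=[] parent=W
Step 5 (up): focus=W path=root depth=0 children=['Q', 'Z'] (at root)
Step 6 (down 0): focus=Q path=0 depth=1 children=[] left=[] right=['Z'] parent=W
Step 7 (up): focus=W path=root depth=0 children=['Q', 'Z'] (at root)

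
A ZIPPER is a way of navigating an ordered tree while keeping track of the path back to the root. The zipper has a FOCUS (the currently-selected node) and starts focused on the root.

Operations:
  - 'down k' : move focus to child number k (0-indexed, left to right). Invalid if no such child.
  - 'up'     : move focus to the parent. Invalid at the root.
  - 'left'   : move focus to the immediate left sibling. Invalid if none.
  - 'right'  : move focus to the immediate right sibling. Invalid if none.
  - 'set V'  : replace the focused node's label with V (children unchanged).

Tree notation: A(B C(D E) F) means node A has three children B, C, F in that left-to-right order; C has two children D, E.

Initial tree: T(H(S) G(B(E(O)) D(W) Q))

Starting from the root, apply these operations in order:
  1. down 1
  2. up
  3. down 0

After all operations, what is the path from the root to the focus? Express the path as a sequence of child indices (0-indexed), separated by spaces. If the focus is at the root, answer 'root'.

Answer: 0

Derivation:
Step 1 (down 1): focus=G path=1 depth=1 children=['B', 'D', 'Q'] left=['H'] right=[] parent=T
Step 2 (up): focus=T path=root depth=0 children=['H', 'G'] (at root)
Step 3 (down 0): focus=H path=0 depth=1 children=['S'] left=[] right=['G'] parent=T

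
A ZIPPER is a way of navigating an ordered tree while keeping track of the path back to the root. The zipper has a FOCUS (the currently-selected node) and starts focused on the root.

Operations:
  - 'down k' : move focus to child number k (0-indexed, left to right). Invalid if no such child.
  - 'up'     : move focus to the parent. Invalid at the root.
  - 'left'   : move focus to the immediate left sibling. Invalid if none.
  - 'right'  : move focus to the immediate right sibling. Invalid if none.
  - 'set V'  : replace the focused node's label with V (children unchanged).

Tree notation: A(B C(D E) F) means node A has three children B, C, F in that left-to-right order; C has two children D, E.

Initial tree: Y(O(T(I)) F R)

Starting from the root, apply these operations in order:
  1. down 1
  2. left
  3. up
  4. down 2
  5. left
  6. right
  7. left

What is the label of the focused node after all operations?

Answer: F

Derivation:
Step 1 (down 1): focus=F path=1 depth=1 children=[] left=['O'] right=['R'] parent=Y
Step 2 (left): focus=O path=0 depth=1 children=['T'] left=[] right=['F', 'R'] parent=Y
Step 3 (up): focus=Y path=root depth=0 children=['O', 'F', 'R'] (at root)
Step 4 (down 2): focus=R path=2 depth=1 children=[] left=['O', 'F'] right=[] parent=Y
Step 5 (left): focus=F path=1 depth=1 children=[] left=['O'] right=['R'] parent=Y
Step 6 (right): focus=R path=2 depth=1 children=[] left=['O', 'F'] right=[] parent=Y
Step 7 (left): focus=F path=1 depth=1 children=[] left=['O'] right=['R'] parent=Y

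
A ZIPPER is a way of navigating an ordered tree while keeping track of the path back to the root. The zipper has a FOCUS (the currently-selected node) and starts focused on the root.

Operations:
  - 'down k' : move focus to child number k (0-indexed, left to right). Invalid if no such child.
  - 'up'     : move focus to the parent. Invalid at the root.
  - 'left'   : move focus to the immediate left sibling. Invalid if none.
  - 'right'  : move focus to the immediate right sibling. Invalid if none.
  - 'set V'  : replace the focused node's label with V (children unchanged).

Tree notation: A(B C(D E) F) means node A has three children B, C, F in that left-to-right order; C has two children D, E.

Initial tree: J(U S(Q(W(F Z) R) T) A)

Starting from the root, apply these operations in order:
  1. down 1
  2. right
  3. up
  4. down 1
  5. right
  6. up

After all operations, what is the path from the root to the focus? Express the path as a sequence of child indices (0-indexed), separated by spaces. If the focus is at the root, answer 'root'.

Step 1 (down 1): focus=S path=1 depth=1 children=['Q', 'T'] left=['U'] right=['A'] parent=J
Step 2 (right): focus=A path=2 depth=1 children=[] left=['U', 'S'] right=[] parent=J
Step 3 (up): focus=J path=root depth=0 children=['U', 'S', 'A'] (at root)
Step 4 (down 1): focus=S path=1 depth=1 children=['Q', 'T'] left=['U'] right=['A'] parent=J
Step 5 (right): focus=A path=2 depth=1 children=[] left=['U', 'S'] right=[] parent=J
Step 6 (up): focus=J path=root depth=0 children=['U', 'S', 'A'] (at root)

Answer: root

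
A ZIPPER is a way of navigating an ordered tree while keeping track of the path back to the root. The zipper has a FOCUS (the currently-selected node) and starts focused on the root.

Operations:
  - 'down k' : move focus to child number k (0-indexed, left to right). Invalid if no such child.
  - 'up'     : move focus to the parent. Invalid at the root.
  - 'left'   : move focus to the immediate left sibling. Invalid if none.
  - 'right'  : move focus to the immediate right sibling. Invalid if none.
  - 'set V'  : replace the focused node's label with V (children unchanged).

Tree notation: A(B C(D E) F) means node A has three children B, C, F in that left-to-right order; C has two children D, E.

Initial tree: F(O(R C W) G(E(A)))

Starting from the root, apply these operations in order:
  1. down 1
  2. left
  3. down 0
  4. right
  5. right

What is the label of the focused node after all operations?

Step 1 (down 1): focus=G path=1 depth=1 children=['E'] left=['O'] right=[] parent=F
Step 2 (left): focus=O path=0 depth=1 children=['R', 'C', 'W'] left=[] right=['G'] parent=F
Step 3 (down 0): focus=R path=0/0 depth=2 children=[] left=[] right=['C', 'W'] parent=O
Step 4 (right): focus=C path=0/1 depth=2 children=[] left=['R'] right=['W'] parent=O
Step 5 (right): focus=W path=0/2 depth=2 children=[] left=['R', 'C'] right=[] parent=O

Answer: W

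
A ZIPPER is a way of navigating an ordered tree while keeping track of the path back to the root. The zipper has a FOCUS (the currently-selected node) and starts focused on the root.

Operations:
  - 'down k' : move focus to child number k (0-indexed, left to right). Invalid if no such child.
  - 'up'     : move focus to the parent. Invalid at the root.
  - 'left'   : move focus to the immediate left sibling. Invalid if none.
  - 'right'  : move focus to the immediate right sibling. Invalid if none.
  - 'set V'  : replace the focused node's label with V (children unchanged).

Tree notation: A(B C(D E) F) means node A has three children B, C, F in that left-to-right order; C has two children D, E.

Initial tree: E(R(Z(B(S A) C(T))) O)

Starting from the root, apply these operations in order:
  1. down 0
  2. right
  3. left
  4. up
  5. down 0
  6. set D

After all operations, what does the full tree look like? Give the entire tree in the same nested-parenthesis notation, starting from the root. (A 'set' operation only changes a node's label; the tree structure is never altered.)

Answer: E(D(Z(B(S A) C(T))) O)

Derivation:
Step 1 (down 0): focus=R path=0 depth=1 children=['Z'] left=[] right=['O'] parent=E
Step 2 (right): focus=O path=1 depth=1 children=[] left=['R'] right=[] parent=E
Step 3 (left): focus=R path=0 depth=1 children=['Z'] left=[] right=['O'] parent=E
Step 4 (up): focus=E path=root depth=0 children=['R', 'O'] (at root)
Step 5 (down 0): focus=R path=0 depth=1 children=['Z'] left=[] right=['O'] parent=E
Step 6 (set D): focus=D path=0 depth=1 children=['Z'] left=[] right=['O'] parent=E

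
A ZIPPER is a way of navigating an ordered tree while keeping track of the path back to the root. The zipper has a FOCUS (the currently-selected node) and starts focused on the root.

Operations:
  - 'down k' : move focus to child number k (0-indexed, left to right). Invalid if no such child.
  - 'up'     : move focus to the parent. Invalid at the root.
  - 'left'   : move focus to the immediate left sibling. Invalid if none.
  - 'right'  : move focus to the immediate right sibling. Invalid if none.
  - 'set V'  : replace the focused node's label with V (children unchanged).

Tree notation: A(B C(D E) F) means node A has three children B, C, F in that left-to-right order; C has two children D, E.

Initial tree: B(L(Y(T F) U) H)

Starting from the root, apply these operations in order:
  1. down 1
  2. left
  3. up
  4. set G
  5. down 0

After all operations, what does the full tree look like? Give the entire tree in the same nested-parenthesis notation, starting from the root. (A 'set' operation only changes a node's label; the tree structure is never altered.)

Step 1 (down 1): focus=H path=1 depth=1 children=[] left=['L'] right=[] parent=B
Step 2 (left): focus=L path=0 depth=1 children=['Y', 'U'] left=[] right=['H'] parent=B
Step 3 (up): focus=B path=root depth=0 children=['L', 'H'] (at root)
Step 4 (set G): focus=G path=root depth=0 children=['L', 'H'] (at root)
Step 5 (down 0): focus=L path=0 depth=1 children=['Y', 'U'] left=[] right=['H'] parent=G

Answer: G(L(Y(T F) U) H)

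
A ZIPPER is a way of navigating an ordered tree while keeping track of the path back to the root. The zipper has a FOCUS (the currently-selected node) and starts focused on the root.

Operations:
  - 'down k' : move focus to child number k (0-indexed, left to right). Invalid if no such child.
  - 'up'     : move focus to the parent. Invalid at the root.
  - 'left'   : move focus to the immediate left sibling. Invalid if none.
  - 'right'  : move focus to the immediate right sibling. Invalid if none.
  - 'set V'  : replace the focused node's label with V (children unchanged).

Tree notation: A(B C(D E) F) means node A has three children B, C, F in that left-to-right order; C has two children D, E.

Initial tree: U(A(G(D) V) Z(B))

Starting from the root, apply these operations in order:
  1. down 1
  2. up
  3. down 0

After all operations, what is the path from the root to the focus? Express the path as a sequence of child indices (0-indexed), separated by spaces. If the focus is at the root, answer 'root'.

Step 1 (down 1): focus=Z path=1 depth=1 children=['B'] left=['A'] right=[] parent=U
Step 2 (up): focus=U path=root depth=0 children=['A', 'Z'] (at root)
Step 3 (down 0): focus=A path=0 depth=1 children=['G', 'V'] left=[] right=['Z'] parent=U

Answer: 0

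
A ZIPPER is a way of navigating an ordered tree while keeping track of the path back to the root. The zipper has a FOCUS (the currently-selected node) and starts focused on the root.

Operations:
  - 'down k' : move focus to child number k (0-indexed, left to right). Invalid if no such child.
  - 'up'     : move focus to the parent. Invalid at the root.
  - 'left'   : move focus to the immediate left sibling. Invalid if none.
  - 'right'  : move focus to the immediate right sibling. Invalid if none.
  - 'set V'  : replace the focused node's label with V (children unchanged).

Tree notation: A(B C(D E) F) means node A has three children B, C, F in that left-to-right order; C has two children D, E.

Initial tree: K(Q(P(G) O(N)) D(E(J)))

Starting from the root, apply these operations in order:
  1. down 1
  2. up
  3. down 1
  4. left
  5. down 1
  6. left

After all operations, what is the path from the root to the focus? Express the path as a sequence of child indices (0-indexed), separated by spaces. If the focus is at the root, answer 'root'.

Step 1 (down 1): focus=D path=1 depth=1 children=['E'] left=['Q'] right=[] parent=K
Step 2 (up): focus=K path=root depth=0 children=['Q', 'D'] (at root)
Step 3 (down 1): focus=D path=1 depth=1 children=['E'] left=['Q'] right=[] parent=K
Step 4 (left): focus=Q path=0 depth=1 children=['P', 'O'] left=[] right=['D'] parent=K
Step 5 (down 1): focus=O path=0/1 depth=2 children=['N'] left=['P'] right=[] parent=Q
Step 6 (left): focus=P path=0/0 depth=2 children=['G'] left=[] right=['O'] parent=Q

Answer: 0 0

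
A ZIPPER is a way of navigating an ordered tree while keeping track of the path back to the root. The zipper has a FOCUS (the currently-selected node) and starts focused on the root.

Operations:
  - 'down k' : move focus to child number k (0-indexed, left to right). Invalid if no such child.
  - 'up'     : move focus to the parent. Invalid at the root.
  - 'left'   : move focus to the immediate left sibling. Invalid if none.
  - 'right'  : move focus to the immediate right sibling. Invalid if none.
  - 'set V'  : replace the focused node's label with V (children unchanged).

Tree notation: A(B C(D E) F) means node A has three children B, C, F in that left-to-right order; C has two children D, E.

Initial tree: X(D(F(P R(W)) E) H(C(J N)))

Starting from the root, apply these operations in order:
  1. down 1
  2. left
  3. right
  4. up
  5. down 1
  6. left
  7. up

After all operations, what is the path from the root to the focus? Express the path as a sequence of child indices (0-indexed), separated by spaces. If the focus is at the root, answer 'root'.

Step 1 (down 1): focus=H path=1 depth=1 children=['C'] left=['D'] right=[] parent=X
Step 2 (left): focus=D path=0 depth=1 children=['F', 'E'] left=[] right=['H'] parent=X
Step 3 (right): focus=H path=1 depth=1 children=['C'] left=['D'] right=[] parent=X
Step 4 (up): focus=X path=root depth=0 children=['D', 'H'] (at root)
Step 5 (down 1): focus=H path=1 depth=1 children=['C'] left=['D'] right=[] parent=X
Step 6 (left): focus=D path=0 depth=1 children=['F', 'E'] left=[] right=['H'] parent=X
Step 7 (up): focus=X path=root depth=0 children=['D', 'H'] (at root)

Answer: root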